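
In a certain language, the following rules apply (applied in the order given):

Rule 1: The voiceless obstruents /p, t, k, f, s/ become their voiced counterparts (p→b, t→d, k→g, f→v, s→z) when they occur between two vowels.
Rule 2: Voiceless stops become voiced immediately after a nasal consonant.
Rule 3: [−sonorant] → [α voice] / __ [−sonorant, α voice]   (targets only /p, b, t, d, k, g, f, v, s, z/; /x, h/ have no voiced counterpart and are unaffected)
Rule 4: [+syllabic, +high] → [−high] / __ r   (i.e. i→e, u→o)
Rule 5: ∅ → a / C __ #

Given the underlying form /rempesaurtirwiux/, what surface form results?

Rule 1 (intervocalic voicing): /s/ is a voiceless obstruent between vowels /e/ and /a/, so it voices to [z]. /rempesaurtirwiux/ → rempezaurtirwiux.
Rule 2 (post-nasal voicing): /p/ is a voiceless stop immediately after the nasal /m/, so it voices to [b]. /rempezaurtirwiux/ → rembezaurtirwiux.
Rule 3 (regressive voicing assimilation): no segment meets the environment; /rembezaurtirwiux/ is unchanged.
Rule 4 (pre-rhotic lowering): /u/ is a high vowel immediately before /r/, so it lowers to [o]. /i/ is a high vowel immediately before /r/, so it lowers to [e]. /rembezaurtirwiux/ → rembezaorterwiux.
Rule 5 (final a-epenthesis): the form ends in the consonant /x/, so [a] is inserted word-finally. /rembezaorterwiux/ → rembezaorterwiuxa.

rembezaorterwiuxa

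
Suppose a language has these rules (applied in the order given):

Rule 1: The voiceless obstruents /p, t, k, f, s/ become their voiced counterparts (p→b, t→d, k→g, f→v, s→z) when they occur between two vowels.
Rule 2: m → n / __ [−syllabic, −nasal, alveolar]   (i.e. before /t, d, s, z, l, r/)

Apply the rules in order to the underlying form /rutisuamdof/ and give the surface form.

rudizuandof

Rule 1 (intervocalic voicing): /t/ is a voiceless obstruent between vowels /u/ and /i/, so it voices to [d]. /s/ is a voiceless obstruent between vowels /i/ and /u/, so it voices to [z]. /rutisuamdof/ → rudizuamdof.
Rule 2 (nasal place assimilation): /m/ precedes the alveolar consonant /d/, so it assimilates in place to [n]. /rudizuamdof/ → rudizuandof.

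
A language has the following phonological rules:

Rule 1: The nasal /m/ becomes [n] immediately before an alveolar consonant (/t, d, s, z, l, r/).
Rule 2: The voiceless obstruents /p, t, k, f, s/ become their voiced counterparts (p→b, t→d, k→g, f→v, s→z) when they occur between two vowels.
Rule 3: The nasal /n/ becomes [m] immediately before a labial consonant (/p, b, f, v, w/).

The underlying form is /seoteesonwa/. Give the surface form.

Rule 1 (nasal place assimilation): no segment meets the environment; /seoteesonwa/ is unchanged.
Rule 2 (intervocalic voicing): /t/ is a voiceless obstruent between vowels /o/ and /e/, so it voices to [d]. /s/ is a voiceless obstruent between vowels /e/ and /o/, so it voices to [z]. /seoteesonwa/ → seodeezonwa.
Rule 3 (nasal place assimilation): /n/ precedes the labial consonant /w/, so it assimilates in place to [m]. /seodeezonwa/ → seodeezomwa.

seodeezomwa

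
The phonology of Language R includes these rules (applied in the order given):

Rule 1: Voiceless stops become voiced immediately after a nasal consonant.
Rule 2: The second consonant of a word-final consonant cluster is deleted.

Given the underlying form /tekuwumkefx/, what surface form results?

Rule 1 (post-nasal voicing): /k/ is a voiceless stop immediately after the nasal /m/, so it voices to [g]. /tekuwumkefx/ → tekuwumgefx.
Rule 2 (final cluster simplification): /x/ is the second consonant of a word-final cluster /fx/, so it deletes. /tekuwumgefx/ → tekuwumgef.

tekuwumgef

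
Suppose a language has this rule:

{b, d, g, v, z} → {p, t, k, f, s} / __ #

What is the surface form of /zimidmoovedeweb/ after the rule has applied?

/b/ is a voiced obstruent in word-final position, so it devoices to [p].
The other instances of /z/, /d/, /v/ do not occur in the required environment and remain unchanged.
Surface form: [zimidmoovedewep].

zimidmoovedewep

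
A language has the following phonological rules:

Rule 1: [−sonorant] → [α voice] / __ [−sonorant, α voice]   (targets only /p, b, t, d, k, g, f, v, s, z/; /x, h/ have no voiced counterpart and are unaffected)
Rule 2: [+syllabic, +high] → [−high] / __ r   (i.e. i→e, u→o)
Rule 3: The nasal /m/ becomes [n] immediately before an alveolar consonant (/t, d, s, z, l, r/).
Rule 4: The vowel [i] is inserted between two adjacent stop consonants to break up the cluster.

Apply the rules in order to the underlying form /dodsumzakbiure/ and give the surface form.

dotsunzagibiore

Rule 1 (regressive voicing assimilation): /d/ precedes the voiceless obstruent /s/, so it devoices to [t] by assimilation. /k/ precedes the voiced obstruent /b/, so it voices to [g] by assimilation. /dodsumzakbiure/ → dotsumzagbiure.
Rule 2 (pre-rhotic lowering): /u/ is a high vowel immediately before /r/, so it lowers to [o]. /dotsumzagbiure/ → dotsumzagbiore.
Rule 3 (nasal place assimilation): /m/ precedes the alveolar consonant /z/, so it assimilates in place to [n]. /dotsumzagbiore/ → dotsunzagbiore.
Rule 4 (stop-cluster i-epenthesis): /g/ and /b/ form a stop–stop cluster, so [i] is inserted between them. /dotsunzagbiore/ → dotsunzagibiore.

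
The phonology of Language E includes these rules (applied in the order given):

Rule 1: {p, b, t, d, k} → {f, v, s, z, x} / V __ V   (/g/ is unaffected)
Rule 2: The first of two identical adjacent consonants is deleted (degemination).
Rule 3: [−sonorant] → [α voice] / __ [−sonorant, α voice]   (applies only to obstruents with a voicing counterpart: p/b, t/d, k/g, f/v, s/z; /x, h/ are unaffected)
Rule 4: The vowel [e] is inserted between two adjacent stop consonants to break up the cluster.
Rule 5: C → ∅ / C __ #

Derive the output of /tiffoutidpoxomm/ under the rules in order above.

Rule 1 (intervocalic spirantization): /t/ is a stop between vowels /u/ and /i/, so it spirantizes to the fricative [s]. /tiffoutidpoxomm/ → tiffousidpoxomm.
Rule 2 (degemination): /ff/ is a geminate; the first /f/ deletes. /mm/ is a geminate; the first /m/ deletes. /tiffousidpoxomm/ → tifousidpoxom.
Rule 3 (regressive voicing assimilation): /d/ precedes the voiceless obstruent /p/, so it devoices to [t] by assimilation. /tifousidpoxom/ → tifousitpoxom.
Rule 4 (stop-cluster e-epenthesis): /t/ and /p/ form a stop–stop cluster, so [e] is inserted between them. /tifousitpoxom/ → tifousitepoxom.
Rule 5 (final cluster simplification): no segment meets the environment; /tifousitepoxom/ is unchanged.

tifousitepoxom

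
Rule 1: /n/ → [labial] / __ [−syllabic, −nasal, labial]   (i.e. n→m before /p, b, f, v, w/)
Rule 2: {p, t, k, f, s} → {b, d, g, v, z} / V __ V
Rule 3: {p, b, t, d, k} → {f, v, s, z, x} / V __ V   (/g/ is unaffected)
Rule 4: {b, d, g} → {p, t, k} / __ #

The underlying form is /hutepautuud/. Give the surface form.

Rule 1 (nasal place assimilation): no segment meets the environment; /hutepautuud/ is unchanged.
Rule 2 (intervocalic voicing): /t/ is a voiceless obstruent between vowels /u/ and /e/, so it voices to [d]. /p/ is a voiceless obstruent between vowels /e/ and /a/, so it voices to [b]. /t/ is a voiceless obstruent between vowels /u/ and /u/, so it voices to [d]. /hutepautuud/ → hudebauduud.
Rule 3 (intervocalic spirantization): /d/ is a stop between vowels /u/ and /e/, so it spirantizes to the fricative [z]. /b/ is a stop between vowels /e/ and /a/, so it spirantizes to the fricative [v]. /d/ is a stop between vowels /u/ and /u/, so it spirantizes to the fricative [z]. /hudebauduud/ → huzevauzuud.
Rule 4 (final devoicing): /d/ is a voiced stop in word-final position, so it devoices to [t]. /huzevauzuud/ → huzevauzuut.

huzevauzuut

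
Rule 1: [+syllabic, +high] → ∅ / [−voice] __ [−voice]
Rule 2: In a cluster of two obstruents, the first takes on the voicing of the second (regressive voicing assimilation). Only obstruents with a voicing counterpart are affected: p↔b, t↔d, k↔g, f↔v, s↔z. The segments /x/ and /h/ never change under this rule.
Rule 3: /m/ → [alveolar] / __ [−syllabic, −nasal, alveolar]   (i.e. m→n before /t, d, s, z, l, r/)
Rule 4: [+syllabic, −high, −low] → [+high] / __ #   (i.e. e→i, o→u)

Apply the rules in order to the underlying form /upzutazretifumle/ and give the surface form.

ubzutazretfunli

Rule 1 (high vowel syncope): /i/ is a high vowel flanked by voiceless consonants /t/ and /f/, so it deletes. /upzutazretifumle/ → upzutazretfumle.
Rule 2 (regressive voicing assimilation): /p/ precedes the voiced obstruent /z/, so it voices to [b] by assimilation. /upzutazretfumle/ → ubzutazretfumle.
Rule 3 (nasal place assimilation): /m/ precedes the alveolar consonant /l/, so it assimilates in place to [n]. /ubzutazretfumle/ → ubzutazretfunle.
Rule 4 (final vowel raising): /e/ is a mid vowel in word-final position, so it raises to [i]. /ubzutazretfunle/ → ubzutazretfunli.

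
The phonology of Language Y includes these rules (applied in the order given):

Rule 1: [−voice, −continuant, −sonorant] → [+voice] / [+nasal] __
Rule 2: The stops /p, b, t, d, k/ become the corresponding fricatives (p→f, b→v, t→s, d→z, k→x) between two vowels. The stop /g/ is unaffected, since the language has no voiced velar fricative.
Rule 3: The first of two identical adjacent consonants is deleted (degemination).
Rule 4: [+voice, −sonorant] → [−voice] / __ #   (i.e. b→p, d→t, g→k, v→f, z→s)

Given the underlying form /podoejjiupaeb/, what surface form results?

Rule 1 (post-nasal voicing): no segment meets the environment; /podoejjiupaeb/ is unchanged.
Rule 2 (intervocalic spirantization): /d/ is a stop between vowels /o/ and /o/, so it spirantizes to the fricative [z]. /p/ is a stop between vowels /u/ and /a/, so it spirantizes to the fricative [f]. /podoejjiupaeb/ → pozoejjiufaeb.
Rule 3 (degemination): /jj/ is a geminate; the first /j/ deletes. /pozoejjiufaeb/ → pozoejiufaeb.
Rule 4 (final devoicing): /b/ is a voiced obstruent in word-final position, so it devoices to [p]. /pozoejiufaeb/ → pozoejiufaep.

pozoejiufaep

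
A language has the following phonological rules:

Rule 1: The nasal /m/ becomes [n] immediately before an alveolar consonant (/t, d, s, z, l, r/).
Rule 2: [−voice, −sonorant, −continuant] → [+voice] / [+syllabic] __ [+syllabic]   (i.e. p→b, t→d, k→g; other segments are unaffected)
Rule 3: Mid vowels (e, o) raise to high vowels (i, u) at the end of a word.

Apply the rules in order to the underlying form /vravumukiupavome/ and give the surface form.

Rule 1 (nasal place assimilation): no segment meets the environment; /vravumukiupavome/ is unchanged.
Rule 2 (intervocalic voicing): /k/ is a voiceless stop between vowels /u/ and /i/, so it voices to [g]. /p/ is a voiceless stop between vowels /u/ and /a/, so it voices to [b]. /vravumukiupavome/ → vravumugiubavome.
Rule 3 (final vowel raising): /e/ is a mid vowel in word-final position, so it raises to [i]. /vravumugiubavome/ → vravumugiubavomi.

vravumugiubavomi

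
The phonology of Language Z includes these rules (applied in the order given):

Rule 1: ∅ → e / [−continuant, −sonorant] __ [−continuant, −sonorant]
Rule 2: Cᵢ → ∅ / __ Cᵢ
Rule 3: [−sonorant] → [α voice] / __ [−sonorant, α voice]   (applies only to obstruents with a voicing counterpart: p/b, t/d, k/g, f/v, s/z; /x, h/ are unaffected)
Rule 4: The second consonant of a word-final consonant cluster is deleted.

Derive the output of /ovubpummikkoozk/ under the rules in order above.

ovubepumikekoos

Rule 1 (stop-cluster e-epenthesis): /b/ and /p/ form a stop–stop cluster, so [e] is inserted between them. /k/ and /k/ form a stop–stop cluster, so [e] is inserted between them. /ovubpummikkoozk/ → ovubepummikekoozk.
Rule 2 (degemination): /mm/ is a geminate; the first /m/ deletes. /ovubepummikekoozk/ → ovubepumikekoozk.
Rule 3 (regressive voicing assimilation): /z/ precedes the voiceless obstruent /k/, so it devoices to [s] by assimilation. /ovubepumikekoozk/ → ovubepumikekoosk.
Rule 4 (final cluster simplification): /k/ is the second consonant of a word-final cluster /sk/, so it deletes. /ovubepumikekoosk/ → ovubepumikekoos.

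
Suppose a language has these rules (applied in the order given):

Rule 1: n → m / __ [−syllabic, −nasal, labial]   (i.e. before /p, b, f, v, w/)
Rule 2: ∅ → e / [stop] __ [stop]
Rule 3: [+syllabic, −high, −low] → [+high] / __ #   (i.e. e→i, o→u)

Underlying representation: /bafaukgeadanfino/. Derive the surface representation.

bafaukegeadamfinu

Rule 1 (nasal place assimilation): /n/ precedes the labial consonant /f/, so it assimilates in place to [m]. /bafaukgeadanfino/ → bafaukgeadamfino.
Rule 2 (stop-cluster e-epenthesis): /k/ and /g/ form a stop–stop cluster, so [e] is inserted between them. /bafaukgeadamfino/ → bafaukegeadamfino.
Rule 3 (final vowel raising): /o/ is a mid vowel in word-final position, so it raises to [u]. /bafaukegeadamfino/ → bafaukegeadamfinu.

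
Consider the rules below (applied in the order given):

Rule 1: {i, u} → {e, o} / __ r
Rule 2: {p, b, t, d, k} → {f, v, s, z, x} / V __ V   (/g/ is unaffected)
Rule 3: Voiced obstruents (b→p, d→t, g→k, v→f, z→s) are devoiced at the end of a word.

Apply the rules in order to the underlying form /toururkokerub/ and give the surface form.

Rule 1 (pre-rhotic lowering): /u/ is a high vowel immediately before /r/, so it lowers to [o]. /u/ is a high vowel immediately before /r/, so it lowers to [o]. /toururkokerub/ → toororkokerub.
Rule 2 (intervocalic spirantization): /k/ is a stop between vowels /o/ and /e/, so it spirantizes to the fricative [x]. /toororkokerub/ → toororkoxerub.
Rule 3 (final devoicing): /b/ is a voiced obstruent in word-final position, so it devoices to [p]. /toororkoxerub/ → toororkoxerup.

toororkoxerup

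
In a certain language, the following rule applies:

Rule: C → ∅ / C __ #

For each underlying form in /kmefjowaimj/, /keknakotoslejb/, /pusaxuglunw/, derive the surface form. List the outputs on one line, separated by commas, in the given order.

kmefjowaim, keknakotoslej, pusaxuglun

/kmefjowaimj/: /j/ is the second consonant of a word-final cluster /mj/, so it deletes. → [kmefjowaim].
/keknakotoslejb/: /b/ is the second consonant of a word-final cluster /jb/, so it deletes. → [keknakotoslej].
/pusaxuglunw/: /w/ is the second consonant of a word-final cluster /nw/, so it deletes. → [pusaxuglun].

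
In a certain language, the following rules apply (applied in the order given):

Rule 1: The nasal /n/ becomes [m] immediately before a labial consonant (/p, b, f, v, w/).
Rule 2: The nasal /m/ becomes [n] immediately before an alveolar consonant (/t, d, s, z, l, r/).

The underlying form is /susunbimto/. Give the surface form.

susumbinto

Rule 1 (nasal place assimilation): /n/ precedes the labial consonant /b/, so it assimilates in place to [m]. /susunbimto/ → susumbimto.
Rule 2 (nasal place assimilation): /m/ precedes the alveolar consonant /t/, so it assimilates in place to [n]. /susumbimto/ → susumbinto.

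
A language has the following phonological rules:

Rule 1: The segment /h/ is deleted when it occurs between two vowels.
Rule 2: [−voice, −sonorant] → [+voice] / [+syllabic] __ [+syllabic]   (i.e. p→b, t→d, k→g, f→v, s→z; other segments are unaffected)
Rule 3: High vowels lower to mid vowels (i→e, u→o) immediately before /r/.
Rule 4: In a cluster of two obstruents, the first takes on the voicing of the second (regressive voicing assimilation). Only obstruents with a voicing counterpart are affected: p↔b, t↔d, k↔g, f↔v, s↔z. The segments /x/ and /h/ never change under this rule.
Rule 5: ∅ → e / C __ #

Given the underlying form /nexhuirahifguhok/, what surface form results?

Rule 1 (intervocalic h-deletion): /h/ occurs between vowels /a/ and /i/, so it deletes. /h/ occurs between vowels /u/ and /o/, so it deletes. /nexhuirahifguhok/ → nexhuiraifguok.
Rule 2 (intervocalic voicing): no segment meets the environment; /nexhuiraifguok/ is unchanged.
Rule 3 (pre-rhotic lowering): /i/ is a high vowel immediately before /r/, so it lowers to [e]. /nexhuiraifguok/ → nexhueraifguok.
Rule 4 (regressive voicing assimilation): /f/ precedes the voiced obstruent /g/, so it voices to [v] by assimilation. /nexhueraifguok/ → nexhueraivguok.
Rule 5 (final e-epenthesis): the form ends in the consonant /k/, so [e] is inserted word-finally. /nexhueraivguok/ → nexhueraivguoke.

nexhueraivguoke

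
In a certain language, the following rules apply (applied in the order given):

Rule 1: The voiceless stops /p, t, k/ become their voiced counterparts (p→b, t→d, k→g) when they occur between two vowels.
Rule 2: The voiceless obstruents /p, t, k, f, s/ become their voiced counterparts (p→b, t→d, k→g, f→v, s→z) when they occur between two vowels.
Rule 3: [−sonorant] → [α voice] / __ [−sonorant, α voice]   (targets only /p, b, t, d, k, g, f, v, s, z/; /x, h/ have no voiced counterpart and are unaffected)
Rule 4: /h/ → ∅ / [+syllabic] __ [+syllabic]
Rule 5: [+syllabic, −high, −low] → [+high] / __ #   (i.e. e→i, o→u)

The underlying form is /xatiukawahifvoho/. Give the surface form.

Rule 1 (intervocalic voicing): /t/ is a voiceless stop between vowels /a/ and /i/, so it voices to [d]. /k/ is a voiceless stop between vowels /u/ and /a/, so it voices to [g]. /xatiukawahifvoho/ → xadiugawahifvoho.
Rule 2 (intervocalic voicing): no segment meets the environment; /xadiugawahifvoho/ is unchanged.
Rule 3 (regressive voicing assimilation): /f/ precedes the voiced obstruent /v/, so it voices to [v] by assimilation. /xadiugawahifvoho/ → xadiugawahivvoho.
Rule 4 (intervocalic h-deletion): /h/ occurs between vowels /a/ and /i/, so it deletes. /h/ occurs between vowels /o/ and /o/, so it deletes. /xadiugawahivvoho/ → xadiugawaivvoo.
Rule 5 (final vowel raising): /o/ is a mid vowel in word-final position, so it raises to [u]. /xadiugawaivvoo/ → xadiugawaivvou.

xadiugawaivvou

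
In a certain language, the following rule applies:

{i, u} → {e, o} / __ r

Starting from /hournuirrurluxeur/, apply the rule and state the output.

/u/ is a high vowel immediately before /r/, so it lowers to [o].
/i/ is a high vowel immediately before /r/, so it lowers to [e].
/u/ is a high vowel immediately before /r/, so it lowers to [o].
/u/ is a high vowel immediately before /r/, so it lowers to [o].
Surface form: [hoornuerrorluxeor].

hoornuerrorluxeor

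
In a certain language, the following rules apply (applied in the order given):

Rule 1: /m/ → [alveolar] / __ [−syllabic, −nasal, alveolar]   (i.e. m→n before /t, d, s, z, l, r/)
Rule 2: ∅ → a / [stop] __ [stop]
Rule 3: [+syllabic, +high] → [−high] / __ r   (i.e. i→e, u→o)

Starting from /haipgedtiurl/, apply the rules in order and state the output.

Rule 1 (nasal place assimilation): no segment meets the environment; /haipgedtiurl/ is unchanged.
Rule 2 (stop-cluster a-epenthesis): /p/ and /g/ form a stop–stop cluster, so [a] is inserted between them. /d/ and /t/ form a stop–stop cluster, so [a] is inserted between them. /haipgedtiurl/ → haipagedatiurl.
Rule 3 (pre-rhotic lowering): /u/ is a high vowel immediately before /r/, so it lowers to [o]. /haipagedatiurl/ → haipagedatiorl.

haipagedatiorl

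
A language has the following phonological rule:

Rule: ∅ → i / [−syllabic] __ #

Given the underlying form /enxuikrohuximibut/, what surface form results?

enxuikrohuximibuti

the form ends in the consonant /t/, so [i] is inserted word-finally.
Surface form: [enxuikrohuximibuti].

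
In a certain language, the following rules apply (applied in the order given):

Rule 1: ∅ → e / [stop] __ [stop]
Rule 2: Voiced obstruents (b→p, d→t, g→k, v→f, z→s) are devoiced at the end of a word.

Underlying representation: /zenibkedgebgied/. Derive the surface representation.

Rule 1 (stop-cluster e-epenthesis): /b/ and /k/ form a stop–stop cluster, so [e] is inserted between them. /d/ and /g/ form a stop–stop cluster, so [e] is inserted between them. /b/ and /g/ form a stop–stop cluster, so [e] is inserted between them. /zenibkedgebgied/ → zenibekedegebegied.
Rule 2 (final devoicing): /d/ is a voiced obstruent in word-final position, so it devoices to [t]. /zenibekedegebegied/ → zenibekedegebegiet.

zenibekedegebegiet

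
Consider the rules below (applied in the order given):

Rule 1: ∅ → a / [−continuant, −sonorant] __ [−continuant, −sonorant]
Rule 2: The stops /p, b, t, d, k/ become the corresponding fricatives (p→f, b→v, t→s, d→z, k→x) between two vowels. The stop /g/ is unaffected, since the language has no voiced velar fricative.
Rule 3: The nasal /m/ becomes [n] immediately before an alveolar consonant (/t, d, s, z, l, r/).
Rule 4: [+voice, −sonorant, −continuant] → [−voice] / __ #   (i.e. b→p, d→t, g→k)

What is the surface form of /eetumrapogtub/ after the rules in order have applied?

eesunrafogasup

Rule 1 (stop-cluster a-epenthesis): /g/ and /t/ form a stop–stop cluster, so [a] is inserted between them. /eetumrapogtub/ → eetumrapogatub.
Rule 2 (intervocalic spirantization): /t/ is a stop between vowels /e/ and /u/, so it spirantizes to the fricative [s]. /p/ is a stop between vowels /a/ and /o/, so it spirantizes to the fricative [f]. /t/ is a stop between vowels /a/ and /u/, so it spirantizes to the fricative [s]. /eetumrapogatub/ → eesumrafogasub.
Rule 3 (nasal place assimilation): /m/ precedes the alveolar consonant /r/, so it assimilates in place to [n]. /eesumrafogasub/ → eesunrafogasub.
Rule 4 (final devoicing): /b/ is a voiced stop in word-final position, so it devoices to [p]. /eesunrafogasub/ → eesunrafogasup.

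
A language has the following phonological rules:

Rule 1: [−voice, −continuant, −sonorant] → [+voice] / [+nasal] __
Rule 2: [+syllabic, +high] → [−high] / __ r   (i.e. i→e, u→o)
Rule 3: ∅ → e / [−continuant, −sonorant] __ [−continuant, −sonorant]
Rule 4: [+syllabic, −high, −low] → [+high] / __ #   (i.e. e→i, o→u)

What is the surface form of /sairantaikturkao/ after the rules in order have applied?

Rule 1 (post-nasal voicing): /t/ is a voiceless stop immediately after the nasal /n/, so it voices to [d]. /sairantaikturkao/ → sairandaikturkao.
Rule 2 (pre-rhotic lowering): /i/ is a high vowel immediately before /r/, so it lowers to [e]. /u/ is a high vowel immediately before /r/, so it lowers to [o]. /sairandaikturkao/ → saerandaiktorkao.
Rule 3 (stop-cluster e-epenthesis): /k/ and /t/ form a stop–stop cluster, so [e] is inserted between them. /saerandaiktorkao/ → saerandaiketorkao.
Rule 4 (final vowel raising): /o/ is a mid vowel in word-final position, so it raises to [u]. /saerandaiketorkao/ → saerandaiketorkau.

saerandaiketorkau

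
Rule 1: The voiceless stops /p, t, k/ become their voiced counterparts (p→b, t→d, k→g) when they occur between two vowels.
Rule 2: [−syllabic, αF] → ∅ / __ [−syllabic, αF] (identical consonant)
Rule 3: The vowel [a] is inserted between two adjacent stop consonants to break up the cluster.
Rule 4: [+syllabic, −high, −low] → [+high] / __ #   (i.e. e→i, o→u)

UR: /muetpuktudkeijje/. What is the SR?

muetapukatudakeiji

Rule 1 (intervocalic voicing): no segment meets the environment; /muetpuktudkeijje/ is unchanged.
Rule 2 (degemination): /jj/ is a geminate; the first /j/ deletes. /muetpuktudkeijje/ → muetpuktudkeije.
Rule 3 (stop-cluster a-epenthesis): /t/ and /p/ form a stop–stop cluster, so [a] is inserted between them. /k/ and /t/ form a stop–stop cluster, so [a] is inserted between them. /d/ and /k/ form a stop–stop cluster, so [a] is inserted between them. /muetpuktudkeije/ → muetapukatudakeije.
Rule 4 (final vowel raising): /e/ is a mid vowel in word-final position, so it raises to [i]. /muetapukatudakeije/ → muetapukatudakeiji.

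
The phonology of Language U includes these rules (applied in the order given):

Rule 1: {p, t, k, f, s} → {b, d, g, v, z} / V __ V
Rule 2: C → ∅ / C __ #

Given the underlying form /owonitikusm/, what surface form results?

owonidigus

Rule 1 (intervocalic voicing): /t/ is a voiceless obstruent between vowels /i/ and /i/, so it voices to [d]. /k/ is a voiceless obstruent between vowels /i/ and /u/, so it voices to [g]. /owonitikusm/ → owonidigusm.
Rule 2 (final cluster simplification): /m/ is the second consonant of a word-final cluster /sm/, so it deletes. /owonidigusm/ → owonidigus.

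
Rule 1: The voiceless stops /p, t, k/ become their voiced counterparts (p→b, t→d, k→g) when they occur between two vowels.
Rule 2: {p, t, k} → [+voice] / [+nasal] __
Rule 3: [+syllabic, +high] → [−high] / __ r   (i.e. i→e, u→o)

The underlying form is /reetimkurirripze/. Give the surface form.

Rule 1 (intervocalic voicing): /t/ is a voiceless stop between vowels /e/ and /i/, so it voices to [d]. /reetimkurirripze/ → reedimkurirripze.
Rule 2 (post-nasal voicing): /k/ is a voiceless stop immediately after the nasal /m/, so it voices to [g]. /reedimkurirripze/ → reedimgurirripze.
Rule 3 (pre-rhotic lowering): /u/ is a high vowel immediately before /r/, so it lowers to [o]. /i/ is a high vowel immediately before /r/, so it lowers to [e]. /reedimgurirripze/ → reedimgorerripze.

reedimgorerripze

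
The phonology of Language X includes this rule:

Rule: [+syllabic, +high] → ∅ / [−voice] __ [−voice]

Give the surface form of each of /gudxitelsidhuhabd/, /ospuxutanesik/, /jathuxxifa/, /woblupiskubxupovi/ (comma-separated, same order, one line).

gudxtelsidhhabd, ospxtanesk, jathxxfa, woblupskubxpovi

/gudxitelsidhuhabd/: /i/ is a high vowel flanked by voiceless consonants /x/ and /t/, so it deletes. /u/ is a high vowel flanked by voiceless consonants /h/ and /h/, so it deletes. → [gudxtelsidhhabd].
/ospuxutanesik/: /u/ is a high vowel flanked by voiceless consonants /p/ and /x/, so it deletes. /u/ is a high vowel flanked by voiceless consonants /x/ and /t/, so it deletes. /i/ is a high vowel flanked by voiceless consonants /s/ and /k/, so it deletes. → [ospxtanesk].
/jathuxxifa/: /u/ is a high vowel flanked by voiceless consonants /h/ and /x/, so it deletes. /i/ is a high vowel flanked by voiceless consonants /x/ and /f/, so it deletes. → [jathxxfa].
/woblupiskubxupovi/: /i/ is a high vowel flanked by voiceless consonants /p/ and /s/, so it deletes. /u/ is a high vowel flanked by voiceless consonants /x/ and /p/, so it deletes. → [woblupskubxpovi].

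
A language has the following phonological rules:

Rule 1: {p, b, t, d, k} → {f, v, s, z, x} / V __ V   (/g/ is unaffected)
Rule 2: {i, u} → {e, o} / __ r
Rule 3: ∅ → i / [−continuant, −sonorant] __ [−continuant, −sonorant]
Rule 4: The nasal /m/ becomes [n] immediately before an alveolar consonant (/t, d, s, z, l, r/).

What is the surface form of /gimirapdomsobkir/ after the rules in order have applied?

gimerapidonsobiker

Rule 1 (intervocalic spirantization): no segment meets the environment; /gimirapdomsobkir/ is unchanged.
Rule 2 (pre-rhotic lowering): /i/ is a high vowel immediately before /r/, so it lowers to [e]. /i/ is a high vowel immediately before /r/, so it lowers to [e]. /gimirapdomsobkir/ → gimerapdomsobker.
Rule 3 (stop-cluster i-epenthesis): /p/ and /d/ form a stop–stop cluster, so [i] is inserted between them. /b/ and /k/ form a stop–stop cluster, so [i] is inserted between them. /gimerapdomsobker/ → gimerapidomsobiker.
Rule 4 (nasal place assimilation): /m/ precedes the alveolar consonant /s/, so it assimilates in place to [n]. /gimerapidomsobiker/ → gimerapidonsobiker.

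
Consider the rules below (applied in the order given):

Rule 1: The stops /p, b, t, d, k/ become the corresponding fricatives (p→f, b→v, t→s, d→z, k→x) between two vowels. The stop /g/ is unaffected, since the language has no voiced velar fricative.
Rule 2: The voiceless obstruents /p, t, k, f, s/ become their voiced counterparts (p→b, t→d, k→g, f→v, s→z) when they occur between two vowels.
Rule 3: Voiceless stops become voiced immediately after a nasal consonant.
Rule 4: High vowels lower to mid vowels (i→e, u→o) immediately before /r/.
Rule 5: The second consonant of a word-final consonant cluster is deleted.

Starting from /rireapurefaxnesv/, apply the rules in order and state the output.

Rule 1 (intervocalic spirantization): /p/ is a stop between vowels /a/ and /u/, so it spirantizes to the fricative [f]. /rireapurefaxnesv/ → rireafurefaxnesv.
Rule 2 (intervocalic voicing): /f/ is a voiceless obstruent between vowels /a/ and /u/, so it voices to [v]. /f/ is a voiceless obstruent between vowels /e/ and /a/, so it voices to [v]. /rireafurefaxnesv/ → rireavurevaxnesv.
Rule 3 (post-nasal voicing): no segment meets the environment; /rireavurevaxnesv/ is unchanged.
Rule 4 (pre-rhotic lowering): /i/ is a high vowel immediately before /r/, so it lowers to [e]. /u/ is a high vowel immediately before /r/, so it lowers to [o]. /rireavurevaxnesv/ → rereavorevaxnesv.
Rule 5 (final cluster simplification): /v/ is the second consonant of a word-final cluster /sv/, so it deletes. /rereavorevaxnesv/ → rereavorevaxnes.

rereavorevaxnes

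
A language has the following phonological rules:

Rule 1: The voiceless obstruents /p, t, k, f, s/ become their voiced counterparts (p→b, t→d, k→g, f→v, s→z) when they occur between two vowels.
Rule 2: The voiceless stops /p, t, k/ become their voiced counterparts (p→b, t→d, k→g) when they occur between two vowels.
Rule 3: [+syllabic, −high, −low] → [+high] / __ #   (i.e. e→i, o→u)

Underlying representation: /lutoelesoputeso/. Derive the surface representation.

ludoelezobudezu

Rule 1 (intervocalic voicing): /t/ is a voiceless obstruent between vowels /u/ and /o/, so it voices to [d]. /s/ is a voiceless obstruent between vowels /e/ and /o/, so it voices to [z]. /p/ is a voiceless obstruent between vowels /o/ and /u/, so it voices to [b]. /t/ is a voiceless obstruent between vowels /u/ and /e/, so it voices to [d]. /s/ is a voiceless obstruent between vowels /e/ and /o/, so it voices to [z]. /lutoelesoputeso/ → ludoelezobudezo.
Rule 2 (intervocalic voicing): no segment meets the environment; /ludoelezobudezo/ is unchanged.
Rule 3 (final vowel raising): /o/ is a mid vowel in word-final position, so it raises to [u]. /ludoelezobudezo/ → ludoelezobudezu.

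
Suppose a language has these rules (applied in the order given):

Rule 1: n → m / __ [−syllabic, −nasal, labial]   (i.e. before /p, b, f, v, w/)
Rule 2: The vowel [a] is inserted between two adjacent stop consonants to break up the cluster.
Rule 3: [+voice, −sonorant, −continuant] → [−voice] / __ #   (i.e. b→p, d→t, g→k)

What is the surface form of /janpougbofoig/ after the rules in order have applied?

Rule 1 (nasal place assimilation): /n/ precedes the labial consonant /p/, so it assimilates in place to [m]. /janpougbofoig/ → jampougbofoig.
Rule 2 (stop-cluster a-epenthesis): /g/ and /b/ form a stop–stop cluster, so [a] is inserted between them. /jampougbofoig/ → jampougabofoig.
Rule 3 (final devoicing): /g/ is a voiced stop in word-final position, so it devoices to [k]. /jampougabofoig/ → jampougabofoik.

jampougabofoik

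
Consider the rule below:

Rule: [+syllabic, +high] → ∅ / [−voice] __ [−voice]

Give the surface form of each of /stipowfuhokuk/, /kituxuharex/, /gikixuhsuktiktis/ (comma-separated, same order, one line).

stpowfhokk, ktxharex, gikxhsktkts

/stipowfuhokuk/: /i/ is a high vowel flanked by voiceless consonants /t/ and /p/, so it deletes. /u/ is a high vowel flanked by voiceless consonants /f/ and /h/, so it deletes. /u/ is a high vowel flanked by voiceless consonants /k/ and /k/, so it deletes. → [stpowfhokk].
/kituxuharex/: /i/ is a high vowel flanked by voiceless consonants /k/ and /t/, so it deletes. /u/ is a high vowel flanked by voiceless consonants /t/ and /x/, so it deletes. /u/ is a high vowel flanked by voiceless consonants /x/ and /h/, so it deletes. → [ktxharex].
/gikixuhsuktiktis/: /i/ is a high vowel flanked by voiceless consonants /k/ and /x/, so it deletes. /u/ is a high vowel flanked by voiceless consonants /x/ and /h/, so it deletes. /u/ is a high vowel flanked by voiceless consonants /s/ and /k/, so it deletes. /i/ is a high vowel flanked by voiceless consonants /t/ and /k/, so it deletes. /i/ is a high vowel flanked by voiceless consonants /t/ and /s/, so it deletes. → [gikxhsktkts].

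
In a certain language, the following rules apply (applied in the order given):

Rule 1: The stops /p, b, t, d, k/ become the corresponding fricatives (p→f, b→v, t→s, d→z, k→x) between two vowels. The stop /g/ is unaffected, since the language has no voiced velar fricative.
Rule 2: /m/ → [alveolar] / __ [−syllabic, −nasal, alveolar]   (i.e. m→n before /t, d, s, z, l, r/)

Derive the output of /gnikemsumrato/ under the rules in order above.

Rule 1 (intervocalic spirantization): /k/ is a stop between vowels /i/ and /e/, so it spirantizes to the fricative [x]. /t/ is a stop between vowels /a/ and /o/, so it spirantizes to the fricative [s]. /gnikemsumrato/ → gnixemsumraso.
Rule 2 (nasal place assimilation): /m/ precedes the alveolar consonant /s/, so it assimilates in place to [n]. /m/ precedes the alveolar consonant /r/, so it assimilates in place to [n]. /gnixemsumraso/ → gnixensunraso.

gnixensunraso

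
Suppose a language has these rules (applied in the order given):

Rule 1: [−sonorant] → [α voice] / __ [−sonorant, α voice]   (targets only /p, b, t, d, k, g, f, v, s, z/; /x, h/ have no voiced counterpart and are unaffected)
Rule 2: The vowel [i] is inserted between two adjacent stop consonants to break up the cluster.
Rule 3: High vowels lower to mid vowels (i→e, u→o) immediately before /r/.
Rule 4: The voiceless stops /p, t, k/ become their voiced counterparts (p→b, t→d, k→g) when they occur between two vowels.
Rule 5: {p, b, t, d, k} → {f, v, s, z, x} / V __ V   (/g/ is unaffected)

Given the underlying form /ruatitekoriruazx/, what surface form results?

Rule 1 (regressive voicing assimilation): /z/ precedes the voiceless obstruent /x/, so it devoices to [s] by assimilation. /ruatitekoriruazx/ → ruatitekoriruasx.
Rule 2 (stop-cluster i-epenthesis): no segment meets the environment; /ruatitekoriruasx/ is unchanged.
Rule 3 (pre-rhotic lowering): /i/ is a high vowel immediately before /r/, so it lowers to [e]. /ruatitekoriruasx/ → ruatitekoreruasx.
Rule 4 (intervocalic voicing): /t/ is a voiceless stop between vowels /a/ and /i/, so it voices to [d]. /t/ is a voiceless stop between vowels /i/ and /e/, so it voices to [d]. /k/ is a voiceless stop between vowels /e/ and /o/, so it voices to [g]. /ruatitekoreruasx/ → ruadidegoreruasx.
Rule 5 (intervocalic spirantization): /d/ is a stop between vowels /a/ and /i/, so it spirantizes to the fricative [z]. /d/ is a stop between vowels /i/ and /e/, so it spirantizes to the fricative [z]. /ruadidegoreruasx/ → ruazizegoreruasx.

ruazizegoreruasx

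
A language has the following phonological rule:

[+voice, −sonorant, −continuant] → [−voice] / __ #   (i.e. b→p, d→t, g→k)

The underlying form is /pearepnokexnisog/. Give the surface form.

pearepnokexnisok

/g/ is a voiced stop in word-final position, so it devoices to [k].
Surface form: [pearepnokexnisok].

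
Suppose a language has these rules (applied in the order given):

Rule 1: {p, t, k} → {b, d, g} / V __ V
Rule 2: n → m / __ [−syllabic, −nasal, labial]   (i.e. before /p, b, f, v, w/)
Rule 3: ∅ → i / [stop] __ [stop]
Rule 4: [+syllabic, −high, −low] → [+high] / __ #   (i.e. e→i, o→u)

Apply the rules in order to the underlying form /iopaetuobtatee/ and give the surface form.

iobaeduobitadei

Rule 1 (intervocalic voicing): /p/ is a voiceless stop between vowels /o/ and /a/, so it voices to [b]. /t/ is a voiceless stop between vowels /e/ and /u/, so it voices to [d]. /t/ is a voiceless stop between vowels /a/ and /e/, so it voices to [d]. /iopaetuobtatee/ → iobaeduobtadee.
Rule 2 (nasal place assimilation): no segment meets the environment; /iobaeduobtadee/ is unchanged.
Rule 3 (stop-cluster i-epenthesis): /b/ and /t/ form a stop–stop cluster, so [i] is inserted between them. /iobaeduobtadee/ → iobaeduobitadee.
Rule 4 (final vowel raising): /e/ is a mid vowel in word-final position, so it raises to [i]. /iobaeduobitadee/ → iobaeduobitadei.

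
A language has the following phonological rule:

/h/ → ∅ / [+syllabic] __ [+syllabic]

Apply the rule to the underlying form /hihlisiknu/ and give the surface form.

hihlisiknu

No segment of /hihlisiknu/ meets the structural description of the rule, so the form surfaces unchanged.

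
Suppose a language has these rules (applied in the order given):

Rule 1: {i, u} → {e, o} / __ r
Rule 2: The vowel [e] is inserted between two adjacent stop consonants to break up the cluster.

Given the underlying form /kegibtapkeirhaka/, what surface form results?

Rule 1 (pre-rhotic lowering): /i/ is a high vowel immediately before /r/, so it lowers to [e]. /kegibtapkeirhaka/ → kegibtapkeerhaka.
Rule 2 (stop-cluster e-epenthesis): /b/ and /t/ form a stop–stop cluster, so [e] is inserted between them. /p/ and /k/ form a stop–stop cluster, so [e] is inserted between them. /kegibtapkeerhaka/ → kegibetapekeerhaka.

kegibetapekeerhaka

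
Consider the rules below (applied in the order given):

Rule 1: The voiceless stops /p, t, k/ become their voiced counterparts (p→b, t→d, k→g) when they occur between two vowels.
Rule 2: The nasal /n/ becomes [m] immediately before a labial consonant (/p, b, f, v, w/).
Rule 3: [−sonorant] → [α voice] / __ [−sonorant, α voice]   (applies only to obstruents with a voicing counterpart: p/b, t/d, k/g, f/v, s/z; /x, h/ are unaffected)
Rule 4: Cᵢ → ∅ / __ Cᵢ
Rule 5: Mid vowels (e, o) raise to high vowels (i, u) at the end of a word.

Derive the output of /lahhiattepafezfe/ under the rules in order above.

Rule 1 (intervocalic voicing): /p/ is a voiceless stop between vowels /e/ and /a/, so it voices to [b]. /lahhiattepafezfe/ → lahhiattebafezfe.
Rule 2 (nasal place assimilation): no segment meets the environment; /lahhiattebafezfe/ is unchanged.
Rule 3 (regressive voicing assimilation): /z/ precedes the voiceless obstruent /f/, so it devoices to [s] by assimilation. /lahhiattebafezfe/ → lahhiattebafesfe.
Rule 4 (degemination): /hh/ is a geminate; the first /h/ deletes. /tt/ is a geminate; the first /t/ deletes. /lahhiattebafesfe/ → lahiatebafesfe.
Rule 5 (final vowel raising): /e/ is a mid vowel in word-final position, so it raises to [i]. /lahiatebafesfe/ → lahiatebafesfi.

lahiatebafesfi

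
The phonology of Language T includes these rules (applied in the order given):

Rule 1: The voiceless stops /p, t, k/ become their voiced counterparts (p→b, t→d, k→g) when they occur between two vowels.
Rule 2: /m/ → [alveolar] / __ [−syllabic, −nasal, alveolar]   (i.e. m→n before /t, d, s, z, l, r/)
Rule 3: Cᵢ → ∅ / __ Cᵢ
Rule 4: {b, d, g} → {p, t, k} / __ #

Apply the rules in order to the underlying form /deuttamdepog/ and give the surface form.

deutandebok

Rule 1 (intervocalic voicing): /p/ is a voiceless stop between vowels /e/ and /o/, so it voices to [b]. /deuttamdepog/ → deuttamdebog.
Rule 2 (nasal place assimilation): /m/ precedes the alveolar consonant /d/, so it assimilates in place to [n]. /deuttamdebog/ → deuttandebog.
Rule 3 (degemination): /tt/ is a geminate; the first /t/ deletes. /deuttandebog/ → deutandebog.
Rule 4 (final devoicing): /g/ is a voiced stop in word-final position, so it devoices to [k]. /deutandebog/ → deutandebok.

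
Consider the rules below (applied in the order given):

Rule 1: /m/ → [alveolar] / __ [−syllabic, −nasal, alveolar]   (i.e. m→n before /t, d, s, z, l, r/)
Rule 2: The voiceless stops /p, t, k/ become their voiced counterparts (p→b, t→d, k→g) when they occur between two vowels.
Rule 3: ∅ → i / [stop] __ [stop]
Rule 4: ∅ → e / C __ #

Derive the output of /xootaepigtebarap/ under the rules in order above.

Rule 1 (nasal place assimilation): no segment meets the environment; /xootaepigtebarap/ is unchanged.
Rule 2 (intervocalic voicing): /t/ is a voiceless stop between vowels /o/ and /a/, so it voices to [d]. /p/ is a voiceless stop between vowels /e/ and /i/, so it voices to [b]. /xootaepigtebarap/ → xoodaebigtebarap.
Rule 3 (stop-cluster i-epenthesis): /g/ and /t/ form a stop–stop cluster, so [i] is inserted between them. /xoodaebigtebarap/ → xoodaebigitebarap.
Rule 4 (final e-epenthesis): the form ends in the consonant /p/, so [e] is inserted word-finally. /xoodaebigitebarap/ → xoodaebigitebarape.

xoodaebigitebarape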